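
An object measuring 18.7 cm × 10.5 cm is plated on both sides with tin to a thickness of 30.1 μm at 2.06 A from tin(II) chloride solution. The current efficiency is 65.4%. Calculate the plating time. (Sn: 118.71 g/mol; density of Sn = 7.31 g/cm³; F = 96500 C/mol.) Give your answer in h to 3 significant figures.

2.90 h

Plated area = 2 × 18.7 × 10.5 = 392.7 cm²
Volume = 392.7 × 30.1×10⁻⁴ cm = 1.182 cm³
m(Sn) = 1.182 × 7.31 = 8.640 g
n(Sn) = 8.640 / 118.71 = 0.07278 mol; n(e⁻) = 2 × 0.07278 = 0.1456 mol
Q = 0.1456 × 96500 / 0.654 = 21480 C
t = 21480 / 2.06 = 10430 s = 2.90 h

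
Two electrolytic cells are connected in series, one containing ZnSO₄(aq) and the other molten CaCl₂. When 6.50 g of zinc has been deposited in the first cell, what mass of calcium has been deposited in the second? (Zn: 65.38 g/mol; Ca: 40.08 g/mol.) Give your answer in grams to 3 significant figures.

n(Zn) = 6.50 / 65.38 = 0.09942 mol
Zn²⁺ + 2e⁻ → Zn, so n(e⁻) = 2 × 0.09942 = 0.1988 mol
The cells are in series, so the same charge (and hence the same n(e⁻) = 0.1988 mol) passes through both.
Ca²⁺ + 2e⁻ → Ca, so n(Ca) = 0.1988 / 2 = 0.09940 mol
m(Ca) = 0.09940 × 40.08 = 3.98 g

3.98 g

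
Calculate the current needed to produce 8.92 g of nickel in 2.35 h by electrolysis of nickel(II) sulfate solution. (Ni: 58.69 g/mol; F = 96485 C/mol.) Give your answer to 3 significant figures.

n(Ni) = 8.92 / 58.69 = 0.1520 mol
Ni²⁺ + 2e⁻ → Ni, so n(e⁻) = 2 × 0.1520 = 0.3040 mol
Q = 0.3040 × 96485 = 29330 C
I = Q / t = 29330 / 8460 s = 3.47 A

3.47 A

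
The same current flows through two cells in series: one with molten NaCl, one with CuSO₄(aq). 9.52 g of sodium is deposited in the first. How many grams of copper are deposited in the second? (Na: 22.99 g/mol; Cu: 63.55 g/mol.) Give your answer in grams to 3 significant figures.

n(Na) = 9.52 / 22.99 = 0.4141 mol
Na⁺ + e⁻ → Na, so n(e⁻) = 0.4141 mol
The cells are in series, so the same charge (and hence the same n(e⁻) = 0.4141 mol) passes through both.
Cu²⁺ + 2e⁻ → Cu, so n(Cu) = 0.4141 / 2 = 0.2071 mol
m(Cu) = 0.2071 × 63.55 = 13.2 g

13.2 g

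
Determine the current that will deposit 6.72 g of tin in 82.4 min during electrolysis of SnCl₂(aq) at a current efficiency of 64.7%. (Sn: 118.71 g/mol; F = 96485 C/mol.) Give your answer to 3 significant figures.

n(Sn) = 6.72 / 118.71 = 0.05661 mol
Sn²⁺ + 2e⁻ → Sn, so n(e⁻) = 2 × 0.05661 = 0.1132 mol
Q = 0.1132 × 96485 / 0.647 = 16880 C
I = Q / t = 16880 / 4944 s = 3.41 A

3.41 A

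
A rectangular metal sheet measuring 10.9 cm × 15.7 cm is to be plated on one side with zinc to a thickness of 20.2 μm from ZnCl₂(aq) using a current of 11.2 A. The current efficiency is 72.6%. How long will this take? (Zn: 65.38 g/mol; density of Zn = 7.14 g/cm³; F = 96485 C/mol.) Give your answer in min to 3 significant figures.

14.9 min

Plated area = 10.9 × 15.7 = 171.1 cm²
Volume = 171.1 × 20.2×10⁻⁴ cm = 0.3456 cm³
m(Zn) = 0.3456 × 7.14 = 2.468 g
n(Zn) = 2.468 / 65.38 = 0.03775 mol; n(e⁻) = 2 × 0.03775 = 0.07550 mol
Q = 0.07550 × 96485 / 0.726 = 10030 C
t = 10030 / 11.2 = 895.5 s = 14.9 min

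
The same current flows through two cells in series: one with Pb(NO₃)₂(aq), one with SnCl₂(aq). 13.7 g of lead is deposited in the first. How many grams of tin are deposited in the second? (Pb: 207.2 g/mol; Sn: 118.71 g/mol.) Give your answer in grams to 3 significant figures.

7.85 g

n(Pb) = 13.7 / 207.2 = 0.06612 mol
Pb²⁺ + 2e⁻ → Pb, so n(e⁻) = 2 × 0.06612 = 0.1322 mol
The cells are in series, so the same charge (and hence the same n(e⁻) = 0.1322 mol) passes through both.
Sn²⁺ + 2e⁻ → Sn, so n(Sn) = 0.1322 / 2 = 0.06610 mol
m(Sn) = 0.06610 × 118.71 = 7.85 g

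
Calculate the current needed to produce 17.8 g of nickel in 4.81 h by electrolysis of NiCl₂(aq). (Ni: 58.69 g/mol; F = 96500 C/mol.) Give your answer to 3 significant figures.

n(Ni) = 17.8 / 58.69 = 0.3033 mol
Ni²⁺ + 2e⁻ → Ni, so n(e⁻) = 2 × 0.3033 = 0.6066 mol
Q = 0.6066 × 96500 = 58540 C
I = Q / t = 58540 / 17316 s = 3.38 A

3.38 A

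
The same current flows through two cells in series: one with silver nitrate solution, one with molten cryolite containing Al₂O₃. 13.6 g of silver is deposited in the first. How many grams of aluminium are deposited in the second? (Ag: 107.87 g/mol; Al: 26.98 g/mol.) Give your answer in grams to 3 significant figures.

1.13 g

n(Ag) = 13.6 / 107.87 = 0.1261 mol
Ag⁺ + e⁻ → Ag, so n(e⁻) = 0.1261 mol
The cells are in series, so the same charge (and hence the same n(e⁻) = 0.1261 mol) passes through both.
Al³⁺ + 3e⁻ → Al, so n(Al) = 0.1261 / 3 = 0.04203 mol
m(Al) = 0.04203 × 26.98 = 1.13 g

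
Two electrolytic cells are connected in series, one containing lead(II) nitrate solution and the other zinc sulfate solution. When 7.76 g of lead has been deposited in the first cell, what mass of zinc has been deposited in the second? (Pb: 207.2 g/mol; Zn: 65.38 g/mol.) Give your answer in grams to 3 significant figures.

2.45 g

n(Pb) = 7.76 / 207.2 = 0.03745 mol
Pb²⁺ + 2e⁻ → Pb, so n(e⁻) = 2 × 0.03745 = 0.07490 mol
In series, the same 0.07490 mol of electrons flows through the second cell.
Zn²⁺ + 2e⁻ → Zn, so n(Zn) = 0.07490 / 2 = 0.03745 mol
m(Zn) = 0.03745 × 65.38 = 2.45 g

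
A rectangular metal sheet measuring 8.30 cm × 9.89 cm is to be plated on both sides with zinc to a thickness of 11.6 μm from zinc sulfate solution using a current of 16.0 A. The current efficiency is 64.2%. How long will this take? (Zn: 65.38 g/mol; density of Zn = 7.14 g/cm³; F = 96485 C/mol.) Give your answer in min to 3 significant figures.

Plated area = 2 × 8.30 × 9.89 = 164.2 cm²
Volume = 164.2 × 11.6×10⁻⁴ cm = 0.1905 cm³
m(Zn) = 0.1905 × 7.14 = 1.360 g
n(Zn) = 1.360 / 65.38 = 0.02080 mol; n(e⁻) = 2 × 0.02080 = 0.04160 mol
Q = 0.04160 × 96485 / 0.642 = 6252 C
t = 6252 / 16.0 = 390.8 s = 6.51 min

6.51 min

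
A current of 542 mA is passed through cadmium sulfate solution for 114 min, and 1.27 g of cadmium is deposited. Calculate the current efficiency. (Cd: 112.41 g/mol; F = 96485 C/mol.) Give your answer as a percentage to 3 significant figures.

58.8%

Q = 0.542 × 6840 = 3707 C
n(e⁻) = 3707 / 96485 = 0.03842 mol
Cd²⁺ + 2e⁻ → Cd, so theoretical n(Cd) = 0.01921 mol → 2.159 g
Efficiency = 1.27 / 2.159 = 0.5882 = 58.8%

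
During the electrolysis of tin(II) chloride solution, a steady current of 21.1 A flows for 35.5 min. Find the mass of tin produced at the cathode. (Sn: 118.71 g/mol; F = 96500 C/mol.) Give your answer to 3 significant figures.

Q = It = 21.1 × 2130 = 44940 C
Moles of electrons = 44940 / 96500 = 0.4657 mol
Sn²⁺ + 2e⁻ → Sn, so n(Sn) = 0.4657 / 2 = 0.2329 mol
m = 0.2329 × 118.71 = 27.6 g

27.6 g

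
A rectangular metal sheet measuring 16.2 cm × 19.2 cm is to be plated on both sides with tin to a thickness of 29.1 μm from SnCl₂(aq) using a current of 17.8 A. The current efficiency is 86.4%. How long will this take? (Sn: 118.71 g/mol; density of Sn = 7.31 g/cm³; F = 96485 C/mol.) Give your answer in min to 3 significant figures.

Plated area = 2 × 16.2 × 19.2 = 622.1 cm²
Volume = 622.1 × 29.1×10⁻⁴ cm = 1.810 cm³
m(Sn) = 1.810 × 7.31 = 13.23 g
n(Sn) = 13.23 / 118.71 = 0.1114 mol; n(e⁻) = 2 × 0.1114 = 0.2228 mol
Q = 0.2228 × 96485 / 0.864 = 24880 C
t = 24880 / 17.8 = 1398 s = 23.3 min

23.3 min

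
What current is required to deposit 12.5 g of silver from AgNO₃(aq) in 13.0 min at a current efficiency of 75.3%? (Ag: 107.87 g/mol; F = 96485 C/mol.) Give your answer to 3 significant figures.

19.0 A

n(Ag) = 12.5 / 107.87 = 0.1159 mol
Ag⁺ + e⁻ → Ag, so n(e⁻) = 0.1159 mol
Q = 0.1159 × 96485 / 0.753 = 14850 C
I = Q / t = 14850 / 780 s = 19.0 A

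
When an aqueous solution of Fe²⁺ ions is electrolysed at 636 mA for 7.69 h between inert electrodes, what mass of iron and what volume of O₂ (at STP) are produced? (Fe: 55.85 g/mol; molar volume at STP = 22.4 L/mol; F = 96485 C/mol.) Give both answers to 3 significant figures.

5.10 g Fe; 1.02 L O₂

Q = 0.636 × 27684 = 17610 C; n(e⁻) = 17610 / 96485 = 0.1825 mol
Cathode: Fe²⁺ + 2e⁻ → Fe → n(Fe) = 0.1825/2 = 0.09125 mol → 5.10 g
Anode: 2H₂O → O₂ + 4H⁺ + 4e⁻ → n(O₂) = 0.1825/4 = 0.04563 mol → 1.02 L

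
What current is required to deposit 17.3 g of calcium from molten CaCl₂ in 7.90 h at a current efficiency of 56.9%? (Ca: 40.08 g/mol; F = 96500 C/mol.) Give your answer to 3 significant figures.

5.15 A

n(Ca) = 17.3 / 40.08 = 0.4316 mol
Ca²⁺ + 2e⁻ → Ca, so n(e⁻) = 2 × 0.4316 = 0.8632 mol
Q = 0.8632 × 96500 / 0.569 = 1.464×10^5 C
I = Q / t = 1.464×10^5 / 28440 s = 5.15 A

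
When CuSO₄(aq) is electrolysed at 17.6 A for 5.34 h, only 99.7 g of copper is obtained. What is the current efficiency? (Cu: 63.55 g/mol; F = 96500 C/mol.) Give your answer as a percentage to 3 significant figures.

89.5%

Q = 17.6 × 19224 = 3.383×10^5 C
n(e⁻) = 3.383×10^5 / 96500 = 3.506 mol
Cu²⁺ + 2e⁻ → Cu, so theoretical n(Cu) = 1.753 mol → 111.4 g
Efficiency = 99.7 / 111.4 = 0.8950 = 89.5%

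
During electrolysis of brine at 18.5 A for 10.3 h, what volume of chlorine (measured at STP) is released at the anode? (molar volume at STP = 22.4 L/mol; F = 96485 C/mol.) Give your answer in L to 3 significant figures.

Q = 18.5 A × 37080 s = 6.860×10^5 C
n(e⁻) = Q/F = 6.860×10^5/96485 = 7.110 mol
2Cl⁻ → Cl₂ + 2e⁻, so n(Cl₂) = 7.110 / 2 = 3.555 mol
V = 3.555 × 22.4 = 79.63 L

79.6 L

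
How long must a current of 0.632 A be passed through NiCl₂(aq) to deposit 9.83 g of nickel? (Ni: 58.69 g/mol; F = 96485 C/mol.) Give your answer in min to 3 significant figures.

n(Ni) = 9.83 / 58.69 = 0.1675 mol
Ni²⁺ + 2e⁻ → Ni, so n(e⁻) = 2 × 0.1675 = 0.3350 mol
Q = 0.3350 × 96485 = 32320 C
t = Q / I = 32320 / 0.632 = 51140 s = 852 min

852 min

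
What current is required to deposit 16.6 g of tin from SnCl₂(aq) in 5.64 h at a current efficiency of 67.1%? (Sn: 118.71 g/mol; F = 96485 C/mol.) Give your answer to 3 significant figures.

n(Sn) = 16.6 / 118.71 = 0.1398 mol
Sn²⁺ + 2e⁻ → Sn, so n(e⁻) = 2 × 0.1398 = 0.2796 mol
Q = 0.2796 × 96485 / 0.671 = 40200 C
I = Q / t = 40200 / 20304 s = 1.98 A

1.98 A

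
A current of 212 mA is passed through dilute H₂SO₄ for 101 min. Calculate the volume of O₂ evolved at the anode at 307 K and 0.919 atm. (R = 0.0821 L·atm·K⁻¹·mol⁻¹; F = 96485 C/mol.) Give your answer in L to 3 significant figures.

0.0913 L

Charge passed = 0.212 × 6060 = 1285 C
Moles of electrons = 1285 / 96485 = 0.01332 mol
2H₂O → O₂ + 4H⁺ + 4e⁻, so n(O₂) = 0.01332 / 4 = 0.003330 mol
V = nRT/P = 0.003330 × 0.0821 × 307 / 0.919 = 0.09133 L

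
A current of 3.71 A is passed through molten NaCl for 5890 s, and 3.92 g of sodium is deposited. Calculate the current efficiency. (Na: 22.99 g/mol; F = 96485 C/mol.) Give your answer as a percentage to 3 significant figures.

75.3%

Q = 3.71 × 5890 = 21850 C
n(e⁻) = 21850 / 96485 = 0.2265 mol
Na⁺ + e⁻ → Na, so theoretical n(Na) = 0.2265 mol → 5.207 g
Efficiency = 3.92 / 5.207 = 0.7528 = 75.3%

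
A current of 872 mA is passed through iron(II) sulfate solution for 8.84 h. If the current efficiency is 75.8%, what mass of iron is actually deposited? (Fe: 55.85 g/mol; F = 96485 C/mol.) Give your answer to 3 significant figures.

6.09 g

Q = 0.872 × 31824 = 27750 C
n(e⁻) = 27750 / 96485 = 0.2876 mol
Fe²⁺ + 2e⁻ → Fe, so theoretical m(Fe) = 0.1438 × 55.85 = 8.031 g
Actual mass = 75.8% × 8.031 = 6.09 g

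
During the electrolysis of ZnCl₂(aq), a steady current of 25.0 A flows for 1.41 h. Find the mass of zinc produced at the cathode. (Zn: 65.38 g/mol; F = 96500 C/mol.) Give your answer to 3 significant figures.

43.0 g

Q = 25.0 A × 5076 s = 1.269×10^5 C
n(e⁻) = Q/F = 1.269×10^5/96500 = 1.315 mol
Zn²⁺ + 2e⁻ → Zn, so n(Zn) = 1.315 / 2 = 0.6575 mol
m = 0.6575 × 65.38 = 43.0 g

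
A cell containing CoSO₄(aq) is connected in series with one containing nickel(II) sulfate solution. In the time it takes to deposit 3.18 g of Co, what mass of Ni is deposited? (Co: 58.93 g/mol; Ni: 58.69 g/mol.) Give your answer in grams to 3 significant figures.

n(Co) = 3.18 / 58.93 = 0.05396 mol
Co²⁺ + 2e⁻ → Co, so n(e⁻) = 2 × 0.05396 = 0.1079 mol
The cells are in series, so the same charge (and hence the same n(e⁻) = 0.1079 mol) passes through both.
Ni²⁺ + 2e⁻ → Ni, so n(Ni) = 0.1079 / 2 = 0.05395 mol
m(Ni) = 0.05395 × 58.69 = 3.17 g

3.17 g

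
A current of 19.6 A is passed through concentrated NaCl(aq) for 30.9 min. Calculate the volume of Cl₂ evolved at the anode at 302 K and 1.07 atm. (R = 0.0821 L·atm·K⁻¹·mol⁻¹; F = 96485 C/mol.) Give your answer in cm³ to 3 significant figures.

Charge passed = 19.6 × 1854 = 36340 C
n(e⁻) = Q/F = 36340/96485 = 0.3766 mol
2Cl⁻ → Cl₂ + 2e⁻, so n(Cl₂) = 0.3766 / 2 = 0.1883 mol
V = nRT/P = 0.1883 × 0.0821 × 302 / 1.07 = 4.363 L
= 4360 cm³

4360 cm³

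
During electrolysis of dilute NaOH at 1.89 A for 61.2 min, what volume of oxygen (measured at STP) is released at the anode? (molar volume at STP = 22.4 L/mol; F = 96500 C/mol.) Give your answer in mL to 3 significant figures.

403 mL

Q = It = 1.89 × 3672 = 6940 C
n(e⁻) = 6940 / 96500 = 0.07192 mol
2H₂O → O₂ + 4H⁺ + 4e⁻, so n(O₂) = 0.07192 / 4 = 0.01798 mol
V = 0.01798 × 22.4 = 0.4028 L
= 403 mL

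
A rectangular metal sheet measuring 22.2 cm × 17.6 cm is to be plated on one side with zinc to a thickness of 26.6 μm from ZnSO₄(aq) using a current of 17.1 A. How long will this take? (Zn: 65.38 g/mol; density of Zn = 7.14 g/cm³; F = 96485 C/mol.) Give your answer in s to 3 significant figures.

1280 s

Plated area = 22.2 × 17.6 = 390.7 cm²
Volume = 390.7 × 26.6×10⁻⁴ cm = 1.039 cm³
m(Zn) = 1.039 × 7.14 = 7.418 g
n(Zn) = 7.418 / 65.38 = 0.1135 mol; n(e⁻) = 2 × 0.1135 = 0.2270 mol
Q = 0.2270 × 96485 = 21900 C
t = 21900 / 17.1 = 1281 s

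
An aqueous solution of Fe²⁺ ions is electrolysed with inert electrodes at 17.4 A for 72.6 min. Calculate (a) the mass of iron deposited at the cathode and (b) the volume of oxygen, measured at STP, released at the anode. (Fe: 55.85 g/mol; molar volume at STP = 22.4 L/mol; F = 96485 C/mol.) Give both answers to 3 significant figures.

21.9 g Fe; 4.40 L O₂

Q = 17.4 × 4356 = 75790 C; n(e⁻) = 75790 / 96485 = 0.7855 mol
Cathode: Fe²⁺ + 2e⁻ → Fe → n(Fe) = 0.7855/2 = 0.3928 mol → 21.9 g
Anode: 2H₂O → O₂ + 4H⁺ + 4e⁻ → n(O₂) = 0.7855/4 = 0.1964 mol → 4.40 L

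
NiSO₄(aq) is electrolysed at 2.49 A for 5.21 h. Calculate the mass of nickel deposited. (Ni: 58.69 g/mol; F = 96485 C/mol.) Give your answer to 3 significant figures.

14.2 g

Charge passed = 2.49 × 18756 = 46700 C
n(e⁻) = 46700 / 96485 = 0.4840 mol
Ni²⁺ + 2e⁻ → Ni, so n(Ni) = 0.4840 / 2 = 0.2420 mol
m = 0.2420 × 58.69 = 14.2 g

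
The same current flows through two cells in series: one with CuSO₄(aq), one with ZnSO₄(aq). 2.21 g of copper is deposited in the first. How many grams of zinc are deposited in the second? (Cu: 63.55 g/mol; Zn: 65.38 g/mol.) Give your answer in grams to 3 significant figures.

n(Cu) = 2.21 / 63.55 = 0.03478 mol
Cu²⁺ + 2e⁻ → Cu, so n(e⁻) = 2 × 0.03478 = 0.06956 mol
The cells are in series, so the same charge (and hence the same n(e⁻) = 0.06956 mol) passes through both.
Zn²⁺ + 2e⁻ → Zn, so n(Zn) = 0.06956 / 2 = 0.03478 mol
m(Zn) = 0.03478 × 65.38 = 2.27 g

2.27 g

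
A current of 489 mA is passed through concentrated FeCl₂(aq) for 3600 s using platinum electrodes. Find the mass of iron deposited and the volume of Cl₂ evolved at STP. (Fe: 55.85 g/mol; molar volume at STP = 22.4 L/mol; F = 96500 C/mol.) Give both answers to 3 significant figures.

0.509 g Fe; 0.204 L Cl₂

Q = 0.489 × 3600 = 1760 C; n(e⁻) = 1760 / 96500 = 0.01824 mol
Cathode: Fe²⁺ + 2e⁻ → Fe → n(Fe) = 0.01824/2 = 0.009120 mol → 0.509 g
Anode: 2Cl⁻ → Cl₂ + 2e⁻ → n(Cl₂) = 0.01824/2 = 0.009120 mol → 0.204 L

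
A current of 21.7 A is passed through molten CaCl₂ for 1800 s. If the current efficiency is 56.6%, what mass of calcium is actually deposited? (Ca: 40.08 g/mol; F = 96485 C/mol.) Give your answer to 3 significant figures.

Q = 21.7 × 1800 = 39060 C
n(e⁻) = 39060 / 96485 = 0.4048 mol
Ca²⁺ + 2e⁻ → Ca, so theoretical m(Ca) = 0.2024 × 40.08 = 8.112 g
Actual mass = 56.6% × 8.112 = 4.59 g

4.59 g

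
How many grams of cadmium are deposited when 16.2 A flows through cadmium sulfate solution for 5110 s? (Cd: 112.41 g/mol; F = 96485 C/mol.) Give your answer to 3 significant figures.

Q = It = 16.2 × 5110 = 82780 C
n(e⁻) = 82780 / 96485 = 0.8580 mol
Cd²⁺ + 2e⁻ → Cd, so n(Cd) = 0.8580 / 2 = 0.4290 mol
m = 0.4290 × 112.41 = 48.2 g

48.2 g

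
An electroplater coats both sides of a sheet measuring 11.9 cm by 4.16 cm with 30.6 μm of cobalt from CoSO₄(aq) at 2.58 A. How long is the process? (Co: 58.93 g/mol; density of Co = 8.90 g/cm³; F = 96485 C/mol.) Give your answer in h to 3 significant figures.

Plated area = 2 × 11.9 × 4.16 = 99.01 cm²
Volume = 99.01 × 30.6×10⁻⁴ cm = 0.3030 cm³
m(Co) = 0.3030 × 8.90 = 2.697 g
n(Co) = 2.697 / 58.93 = 0.04577 mol; n(e⁻) = 2 × 0.04577 = 0.09154 mol
Q = 0.09154 × 96485 = 8832 C
t = 8832 / 2.58 = 3423 s = 0.951 h

0.951 h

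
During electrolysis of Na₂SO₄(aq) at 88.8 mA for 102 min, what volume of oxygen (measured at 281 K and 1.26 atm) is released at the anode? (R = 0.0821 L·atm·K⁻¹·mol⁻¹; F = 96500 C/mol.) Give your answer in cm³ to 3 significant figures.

25.8 cm³

Q = It = 0.0888 × 6120 = 543.5 C
Moles of electrons = 543.5 / 96500 = 0.005632 mol
2H₂O → O₂ + 4H⁺ + 4e⁻, so n(O₂) = 0.005632 / 4 = 0.001408 mol
V = nRT/P = 0.001408 × 0.0821 × 281 / 1.26 = 0.02578 L
= 25.8 cm³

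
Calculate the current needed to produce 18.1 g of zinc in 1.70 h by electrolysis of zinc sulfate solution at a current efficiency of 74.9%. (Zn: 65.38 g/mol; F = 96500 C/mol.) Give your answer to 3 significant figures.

11.7 A

n(Zn) = 18.1 / 65.38 = 0.2768 mol
Zn²⁺ + 2e⁻ → Zn, so n(e⁻) = 2 × 0.2768 = 0.5536 mol
Q = 0.5536 × 96500 / 0.749 = 71320 C
I = Q / t = 71320 / 6120 s = 11.7 A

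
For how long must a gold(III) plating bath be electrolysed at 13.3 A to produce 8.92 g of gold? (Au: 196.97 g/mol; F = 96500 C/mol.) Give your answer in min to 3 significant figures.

n(Au) = 8.92 / 196.97 = 0.04529 mol
Au³⁺ + 3e⁻ → Au, so n(e⁻) = 3 × 0.04529 = 0.1359 mol
Q = 0.1359 × 96500 = 13110 C
t = Q / I = 13110 / 13.3 = 985.7 s = 16.4 min

16.4 min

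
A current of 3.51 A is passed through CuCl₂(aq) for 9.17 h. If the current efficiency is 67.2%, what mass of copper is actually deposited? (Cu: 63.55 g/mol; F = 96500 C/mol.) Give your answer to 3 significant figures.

Q = 3.51 × 33012 = 1.159×10^5 C
n(e⁻) = 1.159×10^5 / 96500 = 1.201 mol
Cu²⁺ + 2e⁻ → Cu, so theoretical m(Cu) = 0.6005 × 63.55 = 38.16 g
Actual mass = 67.2% × 38.16 = 25.6 g

25.6 g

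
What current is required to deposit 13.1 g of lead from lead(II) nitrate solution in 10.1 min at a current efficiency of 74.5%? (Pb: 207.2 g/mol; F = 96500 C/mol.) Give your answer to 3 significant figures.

n(Pb) = 13.1 / 207.2 = 0.06322 mol
Pb²⁺ + 2e⁻ → Pb, so n(e⁻) = 2 × 0.06322 = 0.1264 mol
Q = 0.1264 × 96500 / 0.745 = 16370 C
I = Q / t = 16370 / 606 s = 27.0 A

27.0 A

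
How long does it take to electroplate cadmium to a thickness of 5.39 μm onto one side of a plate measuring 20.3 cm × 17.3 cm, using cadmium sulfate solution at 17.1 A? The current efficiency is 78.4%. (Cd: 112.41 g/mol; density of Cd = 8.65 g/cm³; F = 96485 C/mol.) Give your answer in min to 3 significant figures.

Plated area = 20.3 × 17.3 = 351.2 cm²
Volume = 351.2 × 5.39×10⁻⁴ cm = 0.1893 cm³
m(Cd) = 0.1893 × 8.65 = 1.637 g
n(Cd) = 1.637 / 112.41 = 0.01456 mol; n(e⁻) = 2 × 0.01456 = 0.02912 mol
Q = 0.02912 × 96485 / 0.784 = 3584 C
t = 3584 / 17.1 = 209.6 s = 3.49 min

3.49 min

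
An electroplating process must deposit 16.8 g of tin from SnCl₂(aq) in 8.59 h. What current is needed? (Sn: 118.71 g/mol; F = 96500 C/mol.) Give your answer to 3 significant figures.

0.883 A

n(Sn) = 16.8 / 118.71 = 0.1415 mol
Sn²⁺ + 2e⁻ → Sn, so n(e⁻) = 2 × 0.1415 = 0.2830 mol
Q = 0.2830 × 96500 = 27310 C
I = Q / t = 27310 / 30924 s = 0.883 A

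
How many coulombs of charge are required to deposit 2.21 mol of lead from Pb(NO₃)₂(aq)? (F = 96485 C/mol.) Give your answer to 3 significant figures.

Pb²⁺ + 2e⁻ → Pb, so n(e⁻) = 2 × 2.21 = 4.420 mol
Q = 4.420 × 96485 = 4.265×10^5 C

4.26×10^5 C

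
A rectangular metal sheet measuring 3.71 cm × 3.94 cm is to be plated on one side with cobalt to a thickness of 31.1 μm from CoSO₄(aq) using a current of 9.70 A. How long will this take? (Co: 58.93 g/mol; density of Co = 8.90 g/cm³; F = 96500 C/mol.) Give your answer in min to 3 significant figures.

Plated area = 3.71 × 3.94 = 14.62 cm²
Volume = 14.62 × 31.1×10⁻⁴ cm = 0.04547 cm³
m(Co) = 0.04547 × 8.90 = 0.4047 g
n(Co) = 0.4047 / 58.93 = 0.006867 mol; n(e⁻) = 2 × 0.006867 = 0.01373 mol
Q = 0.01373 × 96500 = 1325 C
t = 1325 / 9.70 = 136.6 s = 2.28 min

2.28 min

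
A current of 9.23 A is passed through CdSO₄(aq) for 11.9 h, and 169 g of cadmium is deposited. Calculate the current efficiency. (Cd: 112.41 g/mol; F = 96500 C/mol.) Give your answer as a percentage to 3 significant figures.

73.4%

Q = 9.23 × 42840 = 3.954×10^5 C
n(e⁻) = 3.954×10^5 / 96500 = 4.097 mol
Cd²⁺ + 2e⁻ → Cd, so theoretical n(Cd) = 2.049 mol → 230.3 g
Efficiency = 169 / 230.3 = 0.7338 = 73.4%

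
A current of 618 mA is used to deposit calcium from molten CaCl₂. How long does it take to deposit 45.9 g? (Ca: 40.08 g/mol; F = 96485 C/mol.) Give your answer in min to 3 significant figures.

n(Ca) = 45.9 / 40.08 = 1.145 mol
Ca²⁺ + 2e⁻ → Ca, so n(e⁻) = 2 × 1.145 = 2.290 mol
Q = 2.290 × 96485 = 2.210×10^5 C
t = Q / I = 2.210×10^5 / 0.618 = 3.576×10^5 s = 5960 min

5960 min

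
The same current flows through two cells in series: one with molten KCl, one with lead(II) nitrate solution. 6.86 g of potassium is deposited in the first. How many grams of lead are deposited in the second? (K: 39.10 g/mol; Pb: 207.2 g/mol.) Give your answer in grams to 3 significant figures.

18.2 g

n(K) = 6.86 / 39.10 = 0.1754 mol
K⁺ + e⁻ → K, so n(e⁻) = 0.1754 mol
Same current for the same time ⇒ same n(e⁻) = 0.1754 mol in both cells.
Pb²⁺ + 2e⁻ → Pb, so n(Pb) = 0.1754 / 2 = 0.08770 mol
m(Pb) = 0.08770 × 207.2 = 18.2 g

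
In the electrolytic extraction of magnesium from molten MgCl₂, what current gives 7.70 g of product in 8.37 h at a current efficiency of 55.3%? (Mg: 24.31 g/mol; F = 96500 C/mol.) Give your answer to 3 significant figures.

n(Mg) = 7.70 / 24.31 = 0.3167 mol
Mg²⁺ + 2e⁻ → Mg, so n(e⁻) = 2 × 0.3167 = 0.6334 mol
Q = 0.6334 × 96500 / 0.553 = 1.105×10^5 C
I = Q / t = 1.105×10^5 / 30132 s = 3.67 A

3.67 A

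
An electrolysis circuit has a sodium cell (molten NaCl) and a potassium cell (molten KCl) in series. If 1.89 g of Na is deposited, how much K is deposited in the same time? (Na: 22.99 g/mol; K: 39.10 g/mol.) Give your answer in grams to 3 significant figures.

n(Na) = 1.89 / 22.99 = 0.08221 mol
Na⁺ + e⁻ → Na, so n(e⁻) = 0.08221 mol
The cells are in series, so the same charge (and hence the same n(e⁻) = 0.08221 mol) passes through both.
K⁺ + e⁻ → K, so n(K) = 0.08221 mol
m(K) = 0.08221 × 39.10 = 3.21 g

3.21 g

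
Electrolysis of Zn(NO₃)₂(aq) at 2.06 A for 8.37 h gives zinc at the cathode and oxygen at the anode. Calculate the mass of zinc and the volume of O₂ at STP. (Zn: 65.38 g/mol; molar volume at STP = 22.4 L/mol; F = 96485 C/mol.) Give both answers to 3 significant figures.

21.0 g Zn; 3.60 L O₂

Q = 2.06 × 30132 = 62070 C; n(e⁻) = 62070 / 96485 = 0.6433 mol
Cathode: Zn²⁺ + 2e⁻ → Zn → n(Zn) = 0.6433/2 = 0.3217 mol → 21.0 g
Anode: 2H₂O → O₂ + 4H⁺ + 4e⁻ → n(O₂) = 0.6433/4 = 0.1608 mol → 3.60 L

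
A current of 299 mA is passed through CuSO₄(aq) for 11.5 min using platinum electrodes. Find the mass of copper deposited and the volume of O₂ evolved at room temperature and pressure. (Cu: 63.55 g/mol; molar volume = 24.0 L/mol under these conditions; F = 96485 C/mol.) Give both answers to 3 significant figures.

Q = 0.299 × 690 = 206.3 C; n(e⁻) = 206.3 / 96485 = 0.002138 mol
Cathode: Cu²⁺ + 2e⁻ → Cu → n(Cu) = 0.002138/2 = 0.001069 mol → 0.0679 g
Anode: 2H₂O → O₂ + 4H⁺ + 4e⁻ → n(O₂) = 0.002138/4 = 5.345×10^-4 mol → 0.0128 L

0.0679 g Cu; 0.0128 L O₂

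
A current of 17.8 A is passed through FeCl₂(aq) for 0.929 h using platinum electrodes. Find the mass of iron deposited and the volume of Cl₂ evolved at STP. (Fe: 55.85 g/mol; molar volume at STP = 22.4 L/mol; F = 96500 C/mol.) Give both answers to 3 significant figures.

17.2 g Fe; 6.91 L Cl₂

Q = 17.8 × 3344.4 = 59530 C; n(e⁻) = 59530 / 96500 = 0.6169 mol
Cathode: Fe²⁺ + 2e⁻ → Fe → n(Fe) = 0.6169/2 = 0.3085 mol → 17.2 g
Anode: 2Cl⁻ → Cl₂ + 2e⁻ → n(Cl₂) = 0.6169/2 = 0.3085 mol → 6.91 L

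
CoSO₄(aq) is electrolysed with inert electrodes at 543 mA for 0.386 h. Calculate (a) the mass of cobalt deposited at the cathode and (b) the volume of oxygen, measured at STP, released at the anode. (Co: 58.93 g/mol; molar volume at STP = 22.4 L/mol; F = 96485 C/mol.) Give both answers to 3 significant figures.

0.230 g Co; 0.0438 L O₂

Q = 0.543 × 1389.6 = 754.6 C; n(e⁻) = 754.6 / 96485 = 0.007821 mol
Cathode: Co²⁺ + 2e⁻ → Co → n(Co) = 0.007821/2 = 0.003911 mol → 0.230 g
Anode: 2H₂O → O₂ + 4H⁺ + 4e⁻ → n(O₂) = 0.007821/4 = 0.001955 mol → 0.0438 L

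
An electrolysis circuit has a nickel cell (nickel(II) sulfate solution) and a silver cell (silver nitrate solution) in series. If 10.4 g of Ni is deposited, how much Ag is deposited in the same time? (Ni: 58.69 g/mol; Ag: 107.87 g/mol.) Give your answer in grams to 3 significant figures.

38.2 g

n(Ni) = 10.4 / 58.69 = 0.1772 mol
Ni²⁺ + 2e⁻ → Ni, so n(e⁻) = 2 × 0.1772 = 0.3544 mol
In series, the same 0.3544 mol of electrons flows through the second cell.
Ag⁺ + e⁻ → Ag, so n(Ag) = 0.3544 mol
m(Ag) = 0.3544 × 107.87 = 38.2 g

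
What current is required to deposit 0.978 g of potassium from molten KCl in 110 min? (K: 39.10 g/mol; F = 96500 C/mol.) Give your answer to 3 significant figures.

n(K) = 0.978 / 39.10 = 0.02501 mol
K⁺ + e⁻ → K, so n(e⁻) = 0.02501 mol
Q = 0.02501 × 96500 = 2413 C
I = Q / t = 2413 / 6600 s = 0.366 A

0.366 A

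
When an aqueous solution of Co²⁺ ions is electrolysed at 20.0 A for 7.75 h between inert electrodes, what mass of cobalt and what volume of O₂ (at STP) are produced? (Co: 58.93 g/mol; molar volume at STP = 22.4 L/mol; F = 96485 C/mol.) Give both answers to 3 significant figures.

170 g Co; 32.4 L O₂

Q = 20.0 × 27900 = 5.580×10^5 C; n(e⁻) = 5.580×10^5 / 96485 = 5.783 mol
Cathode: Co²⁺ + 2e⁻ → Co → n(Co) = 5.783/2 = 2.892 mol → 170 g
Anode: 2H₂O → O₂ + 4H⁺ + 4e⁻ → n(O₂) = 5.783/4 = 1.446 mol → 32.4 L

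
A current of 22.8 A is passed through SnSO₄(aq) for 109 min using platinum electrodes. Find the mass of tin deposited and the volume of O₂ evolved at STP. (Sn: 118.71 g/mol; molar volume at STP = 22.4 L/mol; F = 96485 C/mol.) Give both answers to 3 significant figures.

91.7 g Sn; 8.65 L O₂

Q = 22.8 × 6540 = 1.491×10^5 C; n(e⁻) = 1.491×10^5 / 96485 = 1.545 mol
Cathode: Sn²⁺ + 2e⁻ → Sn → n(Sn) = 1.545/2 = 0.7725 mol → 91.7 g
Anode: 2H₂O → O₂ + 4H⁺ + 4e⁻ → n(O₂) = 1.545/4 = 0.3863 mol → 8.65 L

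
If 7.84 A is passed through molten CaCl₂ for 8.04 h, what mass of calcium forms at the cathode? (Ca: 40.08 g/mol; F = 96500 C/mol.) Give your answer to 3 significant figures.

Charge passed = 7.84 × 28944 = 2.269×10^5 C
n(e⁻) = Q/F = 2.269×10^5/96500 = 2.351 mol
Ca²⁺ + 2e⁻ → Ca, so n(Ca) = 2.351 / 2 = 1.176 mol
m = 1.176 × 40.08 = 47.1 g

47.1 g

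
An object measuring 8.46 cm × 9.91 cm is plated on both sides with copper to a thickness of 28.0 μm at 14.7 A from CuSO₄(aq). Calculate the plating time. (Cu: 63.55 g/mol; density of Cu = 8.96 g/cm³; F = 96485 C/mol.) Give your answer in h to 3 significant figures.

0.241 h

Plated area = 2 × 8.46 × 9.91 = 167.7 cm²
Volume = 167.7 × 28.0×10⁻⁴ cm = 0.4696 cm³
m(Cu) = 0.4696 × 8.96 = 4.208 g
n(Cu) = 4.208 / 63.55 = 0.06622 mol; n(e⁻) = 2 × 0.06622 = 0.1324 mol
Q = 0.1324 × 96485 = 12770 C
t = 12770 / 14.7 = 868.7 s = 0.241 h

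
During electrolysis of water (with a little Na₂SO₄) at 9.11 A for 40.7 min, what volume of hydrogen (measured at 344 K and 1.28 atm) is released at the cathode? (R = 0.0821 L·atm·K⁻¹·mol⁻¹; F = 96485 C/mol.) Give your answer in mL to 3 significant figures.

Q = 9.11 A × 2442 s = 22250 C
Moles of electrons = 22250 / 96485 = 0.2306 mol
2H⁺ + 2e⁻ → H₂, so n(H₂) = 0.2306 / 2 = 0.1153 mol
V = nRT/P = 0.1153 × 0.0821 × 344 / 1.28 = 2.544 L
= 2540 mL

2540 mL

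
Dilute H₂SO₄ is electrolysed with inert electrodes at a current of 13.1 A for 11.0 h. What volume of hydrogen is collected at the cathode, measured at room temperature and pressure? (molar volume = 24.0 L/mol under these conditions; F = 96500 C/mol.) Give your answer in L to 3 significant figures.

64.5 L

Q = 13.1 A × 39600 s = 5.188×10^5 C
Moles of electrons = 5.188×10^5 / 96500 = 5.376 mol
2H⁺ + 2e⁻ → H₂, so n(H₂) = 5.376 / 2 = 2.688 mol
V = 2.688 × 24.0 = 64.51 L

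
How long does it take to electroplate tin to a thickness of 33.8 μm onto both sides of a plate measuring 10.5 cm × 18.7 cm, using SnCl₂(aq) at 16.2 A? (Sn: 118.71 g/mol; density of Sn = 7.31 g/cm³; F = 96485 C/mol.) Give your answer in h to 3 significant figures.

0.270 h

Plated area = 2 × 10.5 × 18.7 = 392.7 cm²
Volume = 392.7 × 33.8×10⁻⁴ cm = 1.327 cm³
m(Sn) = 1.327 × 7.31 = 9.700 g
n(Sn) = 9.700 / 118.71 = 0.08171 mol; n(e⁻) = 2 × 0.08171 = 0.1634 mol
Q = 0.1634 × 96485 = 15770 C
t = 15770 / 16.2 = 973.5 s = 0.270 h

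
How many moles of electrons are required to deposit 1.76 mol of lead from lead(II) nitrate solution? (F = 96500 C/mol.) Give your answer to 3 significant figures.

3.52 mol

Pb²⁺ + 2e⁻ → Pb, so n(e⁻) = 2 × 1.76 = 3.520 mol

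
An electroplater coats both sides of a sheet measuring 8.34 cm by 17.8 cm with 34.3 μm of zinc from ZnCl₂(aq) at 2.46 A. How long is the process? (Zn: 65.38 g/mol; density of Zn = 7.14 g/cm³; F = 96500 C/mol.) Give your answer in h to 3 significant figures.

2.42 h

Plated area = 2 × 8.34 × 17.8 = 296.9 cm²
Volume = 296.9 × 34.3×10⁻⁴ cm = 1.018 cm³
m(Zn) = 1.018 × 7.14 = 7.269 g
n(Zn) = 7.269 / 65.38 = 0.1112 mol; n(e⁻) = 2 × 0.1112 = 0.2224 mol
Q = 0.2224 × 96500 = 21460 C
t = 21460 / 2.46 = 8724 s = 2.42 h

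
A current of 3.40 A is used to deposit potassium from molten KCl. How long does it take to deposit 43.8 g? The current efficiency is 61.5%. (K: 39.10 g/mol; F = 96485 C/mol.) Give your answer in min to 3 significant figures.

n(K) = 43.8 / 39.10 = 1.120 mol
K⁺ + e⁻ → K, so n(e⁻) = 1.120 mol
Q = 1.120 × 96485 / 0.615 = 1.757×10^5 C
t = Q / I = 1.757×10^5 / 3.40 = 51680 s = 861 min

861 min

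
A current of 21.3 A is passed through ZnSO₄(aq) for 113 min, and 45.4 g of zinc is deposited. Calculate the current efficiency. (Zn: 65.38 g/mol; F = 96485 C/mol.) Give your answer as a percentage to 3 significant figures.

92.8%

Q = 21.3 × 6780 = 1.444×10^5 C
n(e⁻) = 1.444×10^5 / 96485 = 1.497 mol
Zn²⁺ + 2e⁻ → Zn, so theoretical n(Zn) = 0.7485 mol → 48.94 g
Efficiency = 45.4 / 48.94 = 0.9277 = 92.8%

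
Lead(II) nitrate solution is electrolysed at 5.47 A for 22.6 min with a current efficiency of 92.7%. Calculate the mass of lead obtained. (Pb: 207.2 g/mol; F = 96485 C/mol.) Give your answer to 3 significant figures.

Q = 5.47 × 1356 = 7417 C
n(e⁻) = 7417 / 96485 = 0.07687 mol
Pb²⁺ + 2e⁻ → Pb, so theoretical m(Pb) = 0.03844 × 207.2 = 7.965 g
Actual mass = 92.7% × 7.965 = 7.38 g

7.38 g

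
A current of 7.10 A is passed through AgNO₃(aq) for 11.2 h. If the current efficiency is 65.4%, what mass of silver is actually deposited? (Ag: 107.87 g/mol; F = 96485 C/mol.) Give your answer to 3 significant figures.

Q = 7.10 × 40320 = 2.863×10^5 C
n(e⁻) = 2.863×10^5 / 96485 = 2.967 mol
Ag⁺ + e⁻ → Ag, so theoretical m(Ag) = 2.967 × 107.87 = 320.1 g
Actual mass = 65.4% × 320.1 = 209 g

209 g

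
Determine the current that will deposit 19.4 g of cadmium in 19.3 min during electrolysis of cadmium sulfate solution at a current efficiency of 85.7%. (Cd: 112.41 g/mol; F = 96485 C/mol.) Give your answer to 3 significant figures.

33.6 A

n(Cd) = 19.4 / 112.41 = 0.1726 mol
Cd²⁺ + 2e⁻ → Cd, so n(e⁻) = 2 × 0.1726 = 0.3452 mol
Q = 0.3452 × 96485 / 0.857 = 38860 C
I = Q / t = 38860 / 1158 s = 33.6 A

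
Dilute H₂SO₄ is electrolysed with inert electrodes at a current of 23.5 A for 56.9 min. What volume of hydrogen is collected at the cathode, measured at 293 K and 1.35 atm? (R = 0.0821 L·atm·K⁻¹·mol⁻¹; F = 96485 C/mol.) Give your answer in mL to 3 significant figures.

Q = It = 23.5 × 3414 = 80230 C
n(e⁻) = 80230 / 96485 = 0.8315 mol
2H⁺ + 2e⁻ → H₂, so n(H₂) = 0.8315 / 2 = 0.4158 mol
V = nRT/P = 0.4158 × 0.0821 × 293 / 1.35 = 7.409 L
= 7410 mL

7410 mL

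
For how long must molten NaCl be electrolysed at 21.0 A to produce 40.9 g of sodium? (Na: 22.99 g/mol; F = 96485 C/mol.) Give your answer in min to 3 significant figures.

136 min

n(Na) = 40.9 / 22.99 = 1.779 mol
Na⁺ + e⁻ → Na, so n(e⁻) = 1.779 mol
Q = 1.779 × 96485 = 1.716×10^5 C
t = Q / I = 1.716×10^5 / 21.0 = 8171 s = 136 min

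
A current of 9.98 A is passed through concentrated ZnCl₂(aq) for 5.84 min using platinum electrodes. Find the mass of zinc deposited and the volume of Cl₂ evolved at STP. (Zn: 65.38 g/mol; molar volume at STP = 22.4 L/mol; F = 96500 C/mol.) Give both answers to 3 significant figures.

1.18 g Zn; 0.406 L Cl₂

Q = 9.98 × 350.4 = 3497 C; n(e⁻) = 3497 / 96500 = 0.03624 mol
Cathode: Zn²⁺ + 2e⁻ → Zn → n(Zn) = 0.03624/2 = 0.01812 mol → 1.18 g
Anode: 2Cl⁻ → Cl₂ + 2e⁻ → n(Cl₂) = 0.03624/2 = 0.01812 mol → 0.406 L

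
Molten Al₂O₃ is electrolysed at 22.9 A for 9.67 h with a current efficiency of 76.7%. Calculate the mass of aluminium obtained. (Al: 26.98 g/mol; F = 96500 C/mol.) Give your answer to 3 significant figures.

57.0 g

Q = 22.9 × 34812 = 7.972×10^5 C
n(e⁻) = 7.972×10^5 / 96500 = 8.261 mol
Al³⁺ + 3e⁻ → Al, so theoretical m(Al) = 2.754 × 26.98 = 74.30 g
Actual mass = 76.7% × 74.30 = 57.0 g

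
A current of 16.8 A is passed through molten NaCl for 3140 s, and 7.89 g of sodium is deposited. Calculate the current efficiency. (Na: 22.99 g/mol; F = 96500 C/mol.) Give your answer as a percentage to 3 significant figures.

62.8%

Q = 16.8 × 3140 = 52750 C
n(e⁻) = 52750 / 96500 = 0.5466 mol
Na⁺ + e⁻ → Na, so theoretical n(Na) = 0.5466 mol → 12.57 g
Efficiency = 7.89 / 12.57 = 0.6277 = 62.8%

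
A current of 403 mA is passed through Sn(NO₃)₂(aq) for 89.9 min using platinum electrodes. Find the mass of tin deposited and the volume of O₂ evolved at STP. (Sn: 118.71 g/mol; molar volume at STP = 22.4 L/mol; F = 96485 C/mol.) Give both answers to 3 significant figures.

1.34 g Sn; 0.126 L O₂

Q = 0.403 × 5394 = 2174 C; n(e⁻) = 2174 / 96485 = 0.02253 mol
Cathode: Sn²⁺ + 2e⁻ → Sn → n(Sn) = 0.02253/2 = 0.01127 mol → 1.34 g
Anode: 2H₂O → O₂ + 4H⁺ + 4e⁻ → n(O₂) = 0.02253/4 = 0.005633 mol → 0.126 L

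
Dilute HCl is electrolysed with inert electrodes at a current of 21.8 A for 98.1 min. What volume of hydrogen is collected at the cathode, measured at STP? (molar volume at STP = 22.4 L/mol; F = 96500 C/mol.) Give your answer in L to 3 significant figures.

14.9 L

Q = 21.8 A × 5886 s = 1.283×10^5 C
Moles of electrons = 1.283×10^5 / 96500 = 1.330 mol
2H⁺ + 2e⁻ → H₂, so n(H₂) = 1.330 / 2 = 0.6650 mol
V = 0.6650 × 22.4 = 14.90 L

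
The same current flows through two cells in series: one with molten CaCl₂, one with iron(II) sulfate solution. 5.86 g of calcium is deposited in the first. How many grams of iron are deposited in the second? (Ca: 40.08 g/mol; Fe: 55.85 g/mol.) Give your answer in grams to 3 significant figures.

8.17 g

n(Ca) = 5.86 / 40.08 = 0.1462 mol
Ca²⁺ + 2e⁻ → Ca, so n(e⁻) = 2 × 0.1462 = 0.2924 mol
Since the cells are in series, n(e⁻) in the Fe cell is also 0.2924 mol.
Fe²⁺ + 2e⁻ → Fe, so n(Fe) = 0.2924 / 2 = 0.1462 mol
m(Fe) = 0.1462 × 55.85 = 8.17 g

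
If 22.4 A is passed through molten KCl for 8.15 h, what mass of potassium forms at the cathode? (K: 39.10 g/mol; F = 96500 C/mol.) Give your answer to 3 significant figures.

266 g

Q = 22.4 A × 29340 s = 6.572×10^5 C
n(e⁻) = Q/F = 6.572×10^5/96500 = 6.810 mol
K⁺ + e⁻ → K, so n(K) = 6.810 mol
m = 6.810 × 39.10 = 266 g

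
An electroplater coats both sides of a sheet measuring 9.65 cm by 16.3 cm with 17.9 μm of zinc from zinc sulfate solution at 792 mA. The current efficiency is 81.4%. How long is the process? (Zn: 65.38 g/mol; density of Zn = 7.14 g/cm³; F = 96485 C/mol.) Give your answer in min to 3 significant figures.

Plated area = 2 × 9.65 × 16.3 = 314.6 cm²
Volume = 314.6 × 17.9×10⁻⁴ cm = 0.5631 cm³
m(Zn) = 0.5631 × 7.14 = 4.021 g
n(Zn) = 4.021 / 65.38 = 0.06150 mol; n(e⁻) = 2 × 0.06150 = 0.1230 mol
Q = 0.1230 × 96485 / 0.814 = 14580 C
t = 14580 / 0.792 = 18410 s = 307 min

307 min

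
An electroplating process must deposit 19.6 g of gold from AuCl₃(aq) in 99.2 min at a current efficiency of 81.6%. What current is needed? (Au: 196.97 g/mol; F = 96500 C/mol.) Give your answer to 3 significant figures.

n(Au) = 19.6 / 196.97 = 0.09951 mol
Au³⁺ + 3e⁻ → Au, so n(e⁻) = 3 × 0.09951 = 0.2985 mol
Q = 0.2985 × 96500 / 0.816 = 35300 C
I = Q / t = 35300 / 5952 s = 5.93 A

5.93 A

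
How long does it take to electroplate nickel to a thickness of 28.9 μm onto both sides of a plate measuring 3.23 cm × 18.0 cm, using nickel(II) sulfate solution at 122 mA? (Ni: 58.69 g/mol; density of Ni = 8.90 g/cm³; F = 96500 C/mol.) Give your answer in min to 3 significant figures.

1340 min

Plated area = 2 × 3.23 × 18.0 = 116.3 cm²
Volume = 116.3 × 28.9×10⁻⁴ cm = 0.3361 cm³
m(Ni) = 0.3361 × 8.90 = 2.991 g
n(Ni) = 2.991 / 58.69 = 0.05096 mol; n(e⁻) = 2 × 0.05096 = 0.1019 mol
Q = 0.1019 × 96500 = 9833 C
t = 9833 / 0.122 = 80600 s = 1340 min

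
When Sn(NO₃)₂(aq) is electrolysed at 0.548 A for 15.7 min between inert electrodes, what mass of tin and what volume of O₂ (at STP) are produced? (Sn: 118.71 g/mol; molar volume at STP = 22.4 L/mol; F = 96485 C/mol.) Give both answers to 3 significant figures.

Q = 0.548 × 942 = 516.2 C; n(e⁻) = 516.2 / 96485 = 0.005350 mol
Cathode: Sn²⁺ + 2e⁻ → Sn → n(Sn) = 0.005350/2 = 0.002675 mol → 0.318 g
Anode: 2H₂O → O₂ + 4H⁺ + 4e⁻ → n(O₂) = 0.005350/4 = 0.001338 mol → 0.0300 L

0.318 g Sn; 0.0300 L O₂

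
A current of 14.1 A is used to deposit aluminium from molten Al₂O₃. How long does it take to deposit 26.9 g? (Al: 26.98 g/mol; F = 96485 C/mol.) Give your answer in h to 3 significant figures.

n(Al) = 26.9 / 26.98 = 0.9970 mol
Al³⁺ + 3e⁻ → Al, so n(e⁻) = 3 × 0.9970 = 2.991 mol
Q = 2.991 × 96485 = 2.886×10^5 C
t = Q / I = 2.886×10^5 / 14.1 = 20470 s = 5.69 h

5.69 h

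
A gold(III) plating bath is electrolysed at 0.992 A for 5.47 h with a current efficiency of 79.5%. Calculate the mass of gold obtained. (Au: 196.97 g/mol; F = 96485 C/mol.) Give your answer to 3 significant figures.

10.6 g

Q = 0.992 × 19692 = 19530 C
n(e⁻) = 19530 / 96485 = 0.2024 mol
Au³⁺ + 3e⁻ → Au, so theoretical m(Au) = 0.06747 × 196.97 = 13.29 g
Actual mass = 79.5% × 13.29 = 10.6 g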